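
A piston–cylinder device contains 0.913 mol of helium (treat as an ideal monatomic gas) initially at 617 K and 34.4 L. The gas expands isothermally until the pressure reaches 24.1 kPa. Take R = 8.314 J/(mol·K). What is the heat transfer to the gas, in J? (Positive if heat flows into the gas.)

P₁ = nRT₁/V₁ = 0.913×8.314×617/34.4 = 136 kPa.
Isothermal: T stays 617 K; PV = const ⇒ V₂ = 194 L, P₂ = 24.1 kPa.
ΔU = 0 (ideal gas, T constant).
W = nRT ln(V₂/V₁) = 0.913×8.314×617×ln(5.65) = 8110 J.
Q = ΔU + W = 8110 J.

8110 J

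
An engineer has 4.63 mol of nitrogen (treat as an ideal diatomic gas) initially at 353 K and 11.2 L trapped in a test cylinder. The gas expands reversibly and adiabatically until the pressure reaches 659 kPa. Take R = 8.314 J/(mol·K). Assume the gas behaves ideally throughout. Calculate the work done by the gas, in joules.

P₁ = nRT₁/V₁ = 4.63×8.314×353/11.2 = 1210 kPa.
Adiabatic: T₂/T₁ = (P₂/P₁)^((γ−1)/γ) ⇒ T₂ = 353×(0.543)^0.286 = 297 K; V₂ = 17.3 L.
ΔU = nCvΔT = 4.63×20.8×(297−353) = -5440 J.
Q = 0 for an adiabatic process, so W = −ΔU = 5440 J.

5440 J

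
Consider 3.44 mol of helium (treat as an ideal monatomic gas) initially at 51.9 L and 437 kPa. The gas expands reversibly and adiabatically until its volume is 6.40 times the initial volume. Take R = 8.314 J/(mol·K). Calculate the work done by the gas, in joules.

24200 J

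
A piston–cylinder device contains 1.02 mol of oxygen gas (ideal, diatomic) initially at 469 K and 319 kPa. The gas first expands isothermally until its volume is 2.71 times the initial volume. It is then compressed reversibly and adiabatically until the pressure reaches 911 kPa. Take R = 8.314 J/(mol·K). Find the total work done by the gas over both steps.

V₁ = nRT₁/P₁ = 1.02×8.314×469/319 = 12.5 L.
Step 1 — Isothermal: T stays 469 K; PV = const ⇒ V₂ = 33.8 L, P₂ = 118 kPa.
ΔU = 0 (ideal gas, T constant).
W = nRT ln(V₂/V₁) = 1.02×8.314×469×ln(2.71) = 3970 J.
Q = ΔU + W = 3970 J.
State after step 1: P = 118 kPa, V = 33.8 L, T = 469 K.
Step 2 — Adiabatic: T₂/T₁ = (P₂/P₁)^((γ−1)/γ) ⇒ T₂ = 469×(7.74)^0.286 = 842 K; V₂ = 7.83 L.
ΔU = nCvΔT = 1.02×20.8×(842−469) = 7900 J.
Q = 0 for an adiabatic process, so W = −ΔU = -7900 J.
Net over both steps: W = -3930 J, Q = 3970 J, ΔU = 7900 J.

-3930 J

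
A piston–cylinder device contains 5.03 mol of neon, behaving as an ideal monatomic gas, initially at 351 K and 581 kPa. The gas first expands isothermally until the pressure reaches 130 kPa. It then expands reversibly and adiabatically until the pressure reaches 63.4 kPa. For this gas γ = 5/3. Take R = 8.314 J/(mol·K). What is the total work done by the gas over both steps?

V₁ = nRT₁/P₁ = 5.03×8.314×351/581 = 25.3 L.
Step 1 — Isothermal: T stays 351 K; PV = const ⇒ V₂ = 113 L, P₂ = 130 kPa.
ΔU = 0 (ideal gas, T constant).
W = nRT ln(V₂/V₁) = 5.03×8.314×351×ln(4.47) = 22000 J.
Q = ΔU + W = 22000 J.
State after step 1: P = 130 kPa, V = 113 L, T = 351 K.
Step 2 — Adiabatic: T₂/T₁ = (P₂/P₁)^((γ−1)/γ) ⇒ T₂ = 351×(0.488)^0.400 = 263 K; V₂ = 174 L.
ΔU = nCvΔT = 5.03×12.5×(263−351) = -5500 J.
Q = 0 for an adiabatic process, so W = −ΔU = 5500 J.
Net over both steps: W = 27500 J, Q = 22000 J, ΔU = -5500 J.

27500 J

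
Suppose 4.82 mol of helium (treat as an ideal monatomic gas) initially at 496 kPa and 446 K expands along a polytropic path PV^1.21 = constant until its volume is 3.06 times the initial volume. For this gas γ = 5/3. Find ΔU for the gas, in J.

-5610 J

V₁ = nRT₁/P₁ = 4.82×8.314×446/496 = 36.0 L.
Polytropic n=1.21: T₂ = T₁(V₁/V₂)^(n−1) = 446×(0.327)^0.21 = 353 K; P₂ = P₁(V₁/V₂)^n = 128 kPa.
For an ideal gas ΔU = nCvΔT with Cv = (3/2)R = 12.5 J/(mol·K).
ΔU = 4.82×12.5×(353−446) = -5610 J.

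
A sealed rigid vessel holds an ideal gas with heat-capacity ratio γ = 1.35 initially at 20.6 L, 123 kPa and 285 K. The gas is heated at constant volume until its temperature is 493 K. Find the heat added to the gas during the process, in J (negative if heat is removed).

n = P₁V₁/(RT₁) = 123×20.6/(8.314×285) = 1.07 mol.
Isochoric: V stays 20.6 L; P/T = const ⇒ T₂ = 493 K, P₂ = 213 kPa.
W = 0 (no volume change).
ΔU = nCvΔT = 1.07×23.8×(493−285) = 5280 J.
Q = ΔU = 5280 J.

5280 J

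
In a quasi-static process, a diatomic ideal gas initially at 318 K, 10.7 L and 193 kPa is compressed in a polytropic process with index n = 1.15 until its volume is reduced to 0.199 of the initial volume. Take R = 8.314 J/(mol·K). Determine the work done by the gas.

n = P₁V₁/(RT₁) = 193×10.7/(8.314×318) = 0.781 mol.
Polytropic n=1.15: T₂ = T₁(V₁/V₂)^(n−1) = 318×(5.03)^0.15 = 405 K; P₂ = P₁(V₁/V₂)^n = 1240 kPa.
W = (P₁V₁−P₂V₂)/(n−1) = (193×10.7−1240×2.13)/0.15 = -3770 J.

-3770 J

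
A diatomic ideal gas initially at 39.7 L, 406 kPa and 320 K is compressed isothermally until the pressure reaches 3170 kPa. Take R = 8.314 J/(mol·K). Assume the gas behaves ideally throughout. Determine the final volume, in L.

5.08 L

Isothermal: T stays 320 K; PV = const ⇒ V₂ = 5.08 L, P₂ = 3170 kPa.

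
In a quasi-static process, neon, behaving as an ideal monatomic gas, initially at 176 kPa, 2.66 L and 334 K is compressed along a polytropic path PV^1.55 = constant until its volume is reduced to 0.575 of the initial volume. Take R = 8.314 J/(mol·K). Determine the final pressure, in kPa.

Polytropic n=1.55: T₂ = T₁(V₁/V₂)^(n−1) = 334×(1.74)^0.55 = 453 K; P₂ = P₁(V₁/V₂)^n = 415 kPa.

415 kPa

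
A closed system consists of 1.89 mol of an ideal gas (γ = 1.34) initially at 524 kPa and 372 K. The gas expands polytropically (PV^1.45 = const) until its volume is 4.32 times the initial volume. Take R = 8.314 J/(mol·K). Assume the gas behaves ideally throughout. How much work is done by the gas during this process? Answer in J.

6270 J

V₁ = nRT₁/P₁ = 1.89×8.314×372/524 = 11.2 L.
Polytropic n=1.45: T₂ = T₁(V₁/V₂)^(n−1) = 372×(0.231)^0.45 = 193 K; P₂ = P₁(V₁/V₂)^n = 62.8 kPa.
W = (P₁V₁−P₂V₂)/(n−1) = (524×11.2−62.8×48.2)/0.45 = 6270 J.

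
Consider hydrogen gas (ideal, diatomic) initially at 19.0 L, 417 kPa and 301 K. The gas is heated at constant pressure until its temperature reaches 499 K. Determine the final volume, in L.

Isobaric: P stays 417 kPa; V/T = const ⇒ T₂ = 499 K, V₂ = 31.5 L.

31.5 L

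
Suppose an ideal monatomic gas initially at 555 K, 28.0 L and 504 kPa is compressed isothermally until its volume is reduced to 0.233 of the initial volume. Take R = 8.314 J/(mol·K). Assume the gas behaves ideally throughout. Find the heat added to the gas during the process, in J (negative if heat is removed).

-20600 J

n = P₁V₁/(RT₁) = 504×28.0/(8.314×555) = 3.06 mol.
Isothermal: T stays 555 K; PV = const ⇒ V₂ = 6.52 L, P₂ = 2160 kPa.
ΔU = 0 (ideal gas, T constant).
W = nRT ln(V₂/V₁) = 3.06×8.314×555×ln(0.233) = -20600 J.
Q = ΔU + W = -20600 J.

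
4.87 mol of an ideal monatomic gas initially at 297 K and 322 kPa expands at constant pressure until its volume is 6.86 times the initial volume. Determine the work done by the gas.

70500 J

V₁ = nRT₁/P₁ = 4.87×8.314×297/322 = 37.3 L.
Isobaric: P stays 322 kPa; V/T = const ⇒ T₂ = 2040 K, V₂ = 256 L.
W = PΔV = 322×(256−37.3) kPa·L = 70500 J.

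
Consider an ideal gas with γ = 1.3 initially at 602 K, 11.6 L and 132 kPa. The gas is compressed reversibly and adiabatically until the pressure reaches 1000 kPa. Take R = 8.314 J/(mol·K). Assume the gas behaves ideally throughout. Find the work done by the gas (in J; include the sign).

n = P₁V₁/(RT₁) = 132×11.6/(8.314×602) = 0.306 mol.
Adiabatic: T₂/T₁ = (P₂/P₁)^((γ−1)/γ) ⇒ T₂ = 602×(7.58)^0.231 = 961 K; V₂ = 2.44 L.
ΔU = nCvΔT = 0.306×27.7×(961−602) = 3040 J.
Q = 0 for an adiabatic process, so W = −ΔU = -3040 J.

-3040 J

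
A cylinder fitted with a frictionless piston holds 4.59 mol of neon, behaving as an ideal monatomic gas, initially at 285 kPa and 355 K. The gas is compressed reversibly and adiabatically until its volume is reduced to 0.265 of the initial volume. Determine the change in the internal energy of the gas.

V₁ = nRT₁/P₁ = 4.59×8.314×355/285 = 47.5 L.
Adiabatic: TV^(γ−1) = const ⇒ T₂ = 355×(3.77)^0.667 = 860 K; PV^γ = const ⇒ P₂ = 2610 kPa.
For an ideal gas ΔU = nCvΔT with Cv = (3/2)R = 12.5 J/(mol·K).
ΔU = 4.59×12.5×(860−355) = 28900 J.

28900 J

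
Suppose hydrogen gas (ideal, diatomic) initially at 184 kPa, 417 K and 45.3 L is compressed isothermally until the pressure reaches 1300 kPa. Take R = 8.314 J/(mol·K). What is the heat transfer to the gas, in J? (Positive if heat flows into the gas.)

-16300 J

n = P₁V₁/(RT₁) = 184×45.3/(8.314×417) = 2.40 mol.
Isothermal: T stays 417 K; PV = const ⇒ V₂ = 6.41 L, P₂ = 1300 kPa.
ΔU = 0 (ideal gas, T constant).
W = nRT ln(V₂/V₁) = 2.40×8.314×417×ln(0.142) = -16300 J.
Q = ΔU + W = -16300 J.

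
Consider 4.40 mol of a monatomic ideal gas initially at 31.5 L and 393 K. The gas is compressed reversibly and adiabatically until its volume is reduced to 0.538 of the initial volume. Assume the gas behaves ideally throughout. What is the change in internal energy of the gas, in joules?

11000 J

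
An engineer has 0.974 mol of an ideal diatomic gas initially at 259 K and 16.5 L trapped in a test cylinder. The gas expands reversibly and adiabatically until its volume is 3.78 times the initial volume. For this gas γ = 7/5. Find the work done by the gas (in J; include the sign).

P₁ = nRT₁/V₁ = 0.974×8.314×259/16.5 = 127 kPa.
Adiabatic: TV^(γ−1) = const ⇒ T₂ = 259×(0.265)^0.400 = 152 K; PV^γ = const ⇒ P₂ = 19.8 kPa.
ΔU = nCvΔT = 0.974×20.8×(152−259) = -2160 J.
Q = 0 for an adiabatic process, so W = −ΔU = 2160 J.

2160 J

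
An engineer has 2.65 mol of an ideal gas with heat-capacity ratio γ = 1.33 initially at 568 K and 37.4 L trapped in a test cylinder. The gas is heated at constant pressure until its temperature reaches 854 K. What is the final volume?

56.2 L

P₁ = nRT₁/V₁ = 2.65×8.314×568/37.4 = 335 kPa.
Isobaric: P stays 335 kPa; V/T = const ⇒ T₂ = 854 K, V₂ = 56.2 L.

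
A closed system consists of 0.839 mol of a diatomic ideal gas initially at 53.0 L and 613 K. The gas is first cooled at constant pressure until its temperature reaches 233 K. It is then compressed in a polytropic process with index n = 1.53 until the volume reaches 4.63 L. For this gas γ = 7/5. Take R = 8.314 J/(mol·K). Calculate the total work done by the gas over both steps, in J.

-6270 J

P₁ = nRT₁/V₁ = 0.839×8.314×613/53.0 = 80.7 kPa.
Step 1 — Isobaric: P stays 80.7 kPa; V/T = const ⇒ T₂ = 233 K, V₂ = 20.1 L.
W = PΔV = 80.7×(20.1−53.0) kPa·L = -2650 J.
ΔU = nCvΔT = 0.839×20.8×(233−613) = -6630 J.
Q = ΔU + W = nCpΔT = -9280 J.
State after step 1: P = 80.7 kPa, V = 20.1 L, T = 233 K.
Step 2 — Polytropic n=1.53: T₂ = T₁(V₁/V₂)^(n−1) = 233×(4.35)^0.53 = 508 K; P₂ = P₁(V₁/V₂)^n = 765 kPa.
W = (P₁V₁−P₂V₂)/(n−1) = (80.7×20.1−765×4.63)/0.53 = -3620 J.
ΔU = nCvΔT = 0.839×20.8×(508−233) = 4790 J.
Q = ΔU + W = 1180 J.
Net over both steps: W = -6270 J, Q = -8100 J, ΔU = -1830 J.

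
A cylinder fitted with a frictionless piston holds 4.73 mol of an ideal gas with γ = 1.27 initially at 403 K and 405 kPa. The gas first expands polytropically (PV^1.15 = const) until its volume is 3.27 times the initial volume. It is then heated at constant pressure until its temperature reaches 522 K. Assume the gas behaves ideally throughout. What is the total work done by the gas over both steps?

24500 J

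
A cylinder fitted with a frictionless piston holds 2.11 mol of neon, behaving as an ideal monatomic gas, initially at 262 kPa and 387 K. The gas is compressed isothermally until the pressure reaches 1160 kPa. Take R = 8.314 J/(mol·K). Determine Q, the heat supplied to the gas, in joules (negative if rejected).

-10100 J

V₁ = nRT₁/P₁ = 2.11×8.314×387/262 = 25.9 L.
Isothermal: T stays 387 K; PV = const ⇒ V₂ = 5.85 L, P₂ = 1160 kPa.
ΔU = 0 (ideal gas, T constant).
W = nRT ln(V₂/V₁) = 2.11×8.314×387×ln(0.226) = -10100 J.
Q = ΔU + W = -10100 J.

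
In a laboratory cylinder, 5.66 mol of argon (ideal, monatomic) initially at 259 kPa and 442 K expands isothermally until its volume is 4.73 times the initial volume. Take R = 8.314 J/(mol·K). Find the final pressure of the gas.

V₁ = nRT₁/P₁ = 5.66×8.314×442/259 = 80.3 L.
Isothermal: T stays 442 K; PV = const ⇒ V₂ = 380 L, P₂ = 54.8 kPa.

54.8 kPa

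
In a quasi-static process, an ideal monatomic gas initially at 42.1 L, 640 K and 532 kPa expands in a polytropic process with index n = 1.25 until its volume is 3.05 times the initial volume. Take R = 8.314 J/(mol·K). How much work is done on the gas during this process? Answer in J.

n = P₁V₁/(RT₁) = 532×42.1/(8.314×640) = 4.21 mol.
Polytropic n=1.25: T₂ = T₁(V₁/V₂)^(n−1) = 640×(0.328)^0.25 = 484 K; P₂ = P₁(V₁/V₂)^n = 132 kPa.
W = (P₁V₁−P₂V₂)/(n−1) = (532×42.1−132×128)/0.25 = 21800 J.
Work done on the gas = −W_by = -21800 J.

-21800 J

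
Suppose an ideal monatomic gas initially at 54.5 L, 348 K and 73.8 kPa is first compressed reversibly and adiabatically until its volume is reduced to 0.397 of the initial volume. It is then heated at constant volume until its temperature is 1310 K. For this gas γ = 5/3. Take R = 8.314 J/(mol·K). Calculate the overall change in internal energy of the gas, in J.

n = P₁V₁/(RT₁) = 73.8×54.5/(8.314×348) = 1.39 mol.
Step 1 — Adiabatic: TV^(γ−1) = const ⇒ T₂ = 348×(2.52)^0.667 = 644 K; PV^γ = const ⇒ P₂ = 344 kPa.
ΔU = nCvΔT = 1.39×12.5×(644−348) = 5140 J.
Q = 0 for an adiabatic process, so W = −ΔU = -5140 J.
State after step 1: P = 344 kPa, V = 21.6 L, T = 644 K.
Step 2 — Isochoric: V stays 21.6 L; P/T = const ⇒ T₂ = 1310 K, P₂ = 700 kPa.
W = 0 (no volume change).
ΔU = nCvΔT = 1.39×12.5×(1310−644) = 11500 J.
Q = ΔU = 11500 J.
Net over both steps: W = -5140 J, Q = 11500 J, ΔU = 16700 J.

16700 J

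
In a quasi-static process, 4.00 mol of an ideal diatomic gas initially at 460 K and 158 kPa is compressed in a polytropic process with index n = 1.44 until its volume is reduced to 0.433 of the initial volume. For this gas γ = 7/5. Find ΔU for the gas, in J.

V₁ = nRT₁/P₁ = 4.00×8.314×460/158 = 96.8 L.
Polytropic n=1.44: T₂ = T₁(V₁/V₂)^(n−1) = 460×(2.31)^0.44 = 665 K; P₂ = P₁(V₁/V₂)^n = 527 kPa.
For an ideal gas ΔU = nCvΔT with Cv = (5/2)R = 20.8 J/(mol·K).
ΔU = 4.00×20.8×(665−460) = 17000 J.

17000 J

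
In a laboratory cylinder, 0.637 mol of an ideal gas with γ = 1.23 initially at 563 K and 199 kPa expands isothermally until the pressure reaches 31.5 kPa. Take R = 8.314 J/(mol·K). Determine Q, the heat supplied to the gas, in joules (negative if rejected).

5500 J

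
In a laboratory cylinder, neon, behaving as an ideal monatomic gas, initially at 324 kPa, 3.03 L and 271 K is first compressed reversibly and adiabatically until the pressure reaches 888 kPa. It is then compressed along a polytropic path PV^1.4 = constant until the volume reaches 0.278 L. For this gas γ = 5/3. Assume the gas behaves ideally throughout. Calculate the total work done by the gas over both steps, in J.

-4560 J

n = P₁V₁/(RT₁) = 324×3.03/(8.314×271) = 0.436 mol.
Step 1 — Adiabatic: T₂/T₁ = (P₂/P₁)^((γ−1)/γ) ⇒ T₂ = 271×(2.74)^0.400 = 406 K; V₂ = 1.65 L.
ΔU = nCvΔT = 0.436×12.5×(406−271) = 731 J.
Q = 0 for an adiabatic process, so W = −ΔU = -731 J.
State after step 1: P = 888 kPa, V = 1.65 L, T = 406 K.
Step 2 — Polytropic n=1.4: T₂ = T₁(V₁/V₂)^(n−1) = 406×(5.95)^0.40 = 828 K; P₂ = P₁(V₁/V₂)^n = 10800 kPa.
W = (P₁V₁−P₂V₂)/(n−1) = (888×1.65−10800×0.278)/0.40 = -3820 J.
ΔU = nCvΔT = 0.436×12.5×(828−406) = 2290 J.
Q = ΔU + W = -1530 J.
Net over both steps: W = -4560 J, Q = -1530 J, ΔU = 3030 J.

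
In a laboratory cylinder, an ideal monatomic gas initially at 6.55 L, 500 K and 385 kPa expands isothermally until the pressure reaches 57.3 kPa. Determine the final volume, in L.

44.0 L

Isothermal: T stays 500 K; PV = const ⇒ V₂ = 44.0 L, P₂ = 57.3 kPa.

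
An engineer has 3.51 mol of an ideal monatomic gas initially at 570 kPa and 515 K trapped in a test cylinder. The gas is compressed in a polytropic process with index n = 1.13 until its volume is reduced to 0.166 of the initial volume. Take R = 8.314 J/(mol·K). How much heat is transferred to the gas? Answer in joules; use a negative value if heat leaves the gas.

-24500 J

V₁ = nRT₁/P₁ = 3.51×8.314×515/570 = 26.4 L.
Polytropic n=1.13: T₂ = T₁(V₁/V₂)^(n−1) = 515×(6.02)^0.13 = 650 K; P₂ = P₁(V₁/V₂)^n = 4340 kPa.
W = (P₁V₁−P₂V₂)/(n−1) = (570×26.4−4340×4.38)/0.13 = -30400 J.
ΔU = nCvΔT = 3.51×12.5×(650−515) = 5930 J.
Q = ΔU + W = -24500 J.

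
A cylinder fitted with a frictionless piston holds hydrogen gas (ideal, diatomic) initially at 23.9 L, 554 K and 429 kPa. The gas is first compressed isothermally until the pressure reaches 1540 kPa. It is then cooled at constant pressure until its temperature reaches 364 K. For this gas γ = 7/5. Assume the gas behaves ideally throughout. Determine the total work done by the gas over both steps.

n = P₁V₁/(RT₁) = 429×23.9/(8.314×554) = 2.23 mol.
Step 1 — Isothermal: T stays 554 K; PV = const ⇒ V₂ = 6.66 L, P₂ = 1540 kPa.
ΔU = 0 (ideal gas, T constant).
W = nRT ln(V₂/V₁) = 2.23×8.314×554×ln(0.279) = -13100 J.
Q = ΔU + W = -13100 J.
State after step 1: P = 1540 kPa, V = 6.66 L, T = 554 K.
Step 2 — Isobaric: P stays 1540 kPa; V/T = const ⇒ T₂ = 364 K, V₂ = 4.37 L.
W = PΔV = 1540×(4.37−6.66) kPa·L = -3520 J.
ΔU = nCvΔT = 2.23×20.8×(364−554) = -8790 J.
Q = ΔU + W = nCpΔT = -12300 J.
Net over both steps: W = -16600 J, Q = -25400 J, ΔU = -8790 J.

-16600 J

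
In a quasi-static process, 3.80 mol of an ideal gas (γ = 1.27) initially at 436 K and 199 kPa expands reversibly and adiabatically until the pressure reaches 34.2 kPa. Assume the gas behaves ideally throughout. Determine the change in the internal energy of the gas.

V₁ = nRT₁/P₁ = 3.80×8.314×436/199 = 69.2 L.
Adiabatic: T₂/T₁ = (P₂/P₁)^((γ−1)/γ) ⇒ T₂ = 436×(0.172)^0.213 = 300 K; V₂ = 277 L.
For an ideal gas ΔU = nCvΔT with Cv = R/(γ−1) = 30.8 J/(mol·K).
ΔU = 3.80×30.8×(300−436) = -15900 J.

-15900 J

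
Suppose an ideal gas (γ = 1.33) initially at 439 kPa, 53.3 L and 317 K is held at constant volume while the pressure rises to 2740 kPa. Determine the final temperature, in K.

Isochoric: V stays 53.3 L; P/T = const ⇒ T₂ = 1980 K, P₂ = 2740 kPa.

1980 K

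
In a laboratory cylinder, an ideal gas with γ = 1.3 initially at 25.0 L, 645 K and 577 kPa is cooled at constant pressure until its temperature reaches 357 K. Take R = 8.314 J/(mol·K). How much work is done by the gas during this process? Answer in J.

n = P₁V₁/(RT₁) = 577×25.0/(8.314×645) = 2.69 mol.
Isobaric: P stays 577 kPa; V/T = const ⇒ T₂ = 357 K, V₂ = 13.8 L.
W = PΔV = 577×(13.8−25.0) kPa·L = -6440 J.

-6440 J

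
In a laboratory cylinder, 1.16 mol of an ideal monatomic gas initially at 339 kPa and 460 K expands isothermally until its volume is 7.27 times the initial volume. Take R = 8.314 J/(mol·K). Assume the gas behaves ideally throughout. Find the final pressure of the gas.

V₁ = nRT₁/P₁ = 1.16×8.314×460/339 = 13.1 L.
Isothermal: T stays 460 K; PV = const ⇒ V₂ = 95.1 L, P₂ = 46.6 kPa.

46.6 kPa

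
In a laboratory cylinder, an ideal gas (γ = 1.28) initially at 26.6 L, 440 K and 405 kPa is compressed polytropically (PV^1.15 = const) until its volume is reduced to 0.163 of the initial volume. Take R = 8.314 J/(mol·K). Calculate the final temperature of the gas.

Polytropic n=1.15: T₂ = T₁(V₁/V₂)^(n−1) = 440×(6.13)^0.15 = 578 K; P₂ = P₁(V₁/V₂)^n = 3260 kPa.

578 K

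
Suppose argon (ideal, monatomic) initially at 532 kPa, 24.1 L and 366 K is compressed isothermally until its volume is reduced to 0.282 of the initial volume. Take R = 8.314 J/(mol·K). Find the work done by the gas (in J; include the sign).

-16200 J

n = P₁V₁/(RT₁) = 532×24.1/(8.314×366) = 4.21 mol.
Isothermal: T stays 366 K; PV = const ⇒ V₂ = 6.80 L, P₂ = 1890 kPa.
W = nRT ln(V₂/V₁) = 4.21×8.314×366×ln(0.282) = -16200 J.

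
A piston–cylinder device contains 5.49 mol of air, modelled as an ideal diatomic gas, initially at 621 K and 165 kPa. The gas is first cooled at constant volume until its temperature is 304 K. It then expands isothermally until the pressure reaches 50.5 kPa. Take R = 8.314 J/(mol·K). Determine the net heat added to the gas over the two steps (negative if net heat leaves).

V₁ = nRT₁/P₁ = 5.49×8.314×621/165 = 172 L.
Step 1 — Isochoric: V stays 172 L; P/T = const ⇒ T₂ = 304 K, P₂ = 80.8 kPa.
W = 0 (no volume change).
ΔU = nCvΔT = 5.49×20.8×(304−621) = -36200 J.
Q = ΔU = -36200 J.
State after step 1: P = 80.8 kPa, V = 172 L, T = 304 K.
Step 2 — Isothermal: T stays 304 K; PV = const ⇒ V₂ = 275 L, P₂ = 50.5 kPa.
ΔU = 0 (ideal gas, T constant).
W = nRT ln(V₂/V₁) = 5.49×8.314×304×ln(1.60) = 6520 J.
Q = ΔU + W = 6520 J.
Net over both steps: W = 6520 J, Q = -29700 J, ΔU = -36200 J.

-29700 J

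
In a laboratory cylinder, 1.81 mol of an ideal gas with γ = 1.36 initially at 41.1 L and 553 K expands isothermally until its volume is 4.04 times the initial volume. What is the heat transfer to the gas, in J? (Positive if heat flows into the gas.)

11600 J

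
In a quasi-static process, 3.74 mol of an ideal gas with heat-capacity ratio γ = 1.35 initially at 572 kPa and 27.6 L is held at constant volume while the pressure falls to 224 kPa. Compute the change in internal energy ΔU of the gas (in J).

-27400 J

T₁ = P₁V₁/(nR) = 572×27.6/(3.74×8.314) = 508 K.
Isochoric: V stays 27.6 L; P/T = const ⇒ T₂ = 199 K, P₂ = 224 kPa.
For an ideal gas ΔU = nCvΔT with Cv = R/(γ−1) = 23.8 J/(mol·K).
ΔU = 3.74×23.8×(199−508) = -27400 J.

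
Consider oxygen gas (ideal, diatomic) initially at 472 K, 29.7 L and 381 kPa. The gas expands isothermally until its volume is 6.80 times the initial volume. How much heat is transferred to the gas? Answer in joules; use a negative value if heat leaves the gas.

21700 J

n = P₁V₁/(RT₁) = 381×29.7/(8.314×472) = 2.88 mol.
Isothermal: T stays 472 K; PV = const ⇒ V₂ = 202 L, P₂ = 56.0 kPa.
ΔU = 0 (ideal gas, T constant).
W = nRT ln(V₂/V₁) = 2.88×8.314×472×ln(6.80) = 21700 J.
Q = ΔU + W = 21700 J.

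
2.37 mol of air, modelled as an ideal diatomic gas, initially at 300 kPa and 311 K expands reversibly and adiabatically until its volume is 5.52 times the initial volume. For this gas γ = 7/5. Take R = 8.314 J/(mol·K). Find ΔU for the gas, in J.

-7580 J

V₁ = nRT₁/P₁ = 2.37×8.314×311/300 = 20.4 L.
Adiabatic: TV^(γ−1) = const ⇒ T₂ = 311×(0.181)^0.400 = 157 K; PV^γ = const ⇒ P₂ = 27.4 kPa.
For an ideal gas ΔU = nCvΔT with Cv = (5/2)R = 20.8 J/(mol·K).
ΔU = 2.37×20.8×(157−311) = -7580 J.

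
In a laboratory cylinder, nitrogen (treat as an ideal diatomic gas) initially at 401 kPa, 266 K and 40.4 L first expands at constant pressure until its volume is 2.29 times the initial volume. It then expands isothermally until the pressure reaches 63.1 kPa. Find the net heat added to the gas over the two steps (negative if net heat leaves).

142000 J

n = P₁V₁/(RT₁) = 401×40.4/(8.314×266) = 7.33 mol.
Step 1 — Isobaric: P stays 401 kPa; V/T = const ⇒ T₂ = 609 K, V₂ = 92.5 L.
W = PΔV = 401×(92.5−40.4) kPa·L = 20900 J.
ΔU = nCvΔT = 7.33×20.8×(609−266) = 52200 J.
Q = ΔU + W = nCpΔT = 73100 J.
State after step 1: P = 401 kPa, V = 92.5 L, T = 609 K.
Step 2 — Isothermal: T stays 609 K; PV = const ⇒ V₂ = 588 L, P₂ = 63.1 kPa.
ΔU = 0 (ideal gas, T constant).
W = nRT ln(V₂/V₁) = 7.33×8.314×609×ln(6.35) = 68600 J.
Q = ΔU + W = 68600 J.
Net over both steps: W = 89500 J, Q = 142000 J, ΔU = 52200 J.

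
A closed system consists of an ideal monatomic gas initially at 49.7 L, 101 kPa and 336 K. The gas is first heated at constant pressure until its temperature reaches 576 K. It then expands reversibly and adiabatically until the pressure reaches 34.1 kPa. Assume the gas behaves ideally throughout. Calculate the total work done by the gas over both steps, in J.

n = P₁V₁/(RT₁) = 101×49.7/(8.314×336) = 1.80 mol.
Step 1 — Isobaric: P stays 101 kPa; V/T = const ⇒ T₂ = 576 K, V₂ = 85.2 L.
W = PΔV = 101×(85.2−49.7) kPa·L = 3590 J.
ΔU = nCvΔT = 1.80×12.5×(576−336) = 5380 J.
Q = ΔU + W = nCpΔT = 8960 J.
State after step 1: P = 101 kPa, V = 85.2 L, T = 576 K.
Step 2 — Adiabatic: T₂/T₁ = (P₂/P₁)^((γ−1)/γ) ⇒ T₂ = 576×(0.338)^0.400 = 373 K; V₂ = 163 L.
ΔU = nCvΔT = 1.80×12.5×(373−576) = -4550 J.
Q = 0 for an adiabatic process, so W = −ΔU = 4550 J.
Net over both steps: W = 8130 J, Q = 8960 J, ΔU = 831 J.

8130 J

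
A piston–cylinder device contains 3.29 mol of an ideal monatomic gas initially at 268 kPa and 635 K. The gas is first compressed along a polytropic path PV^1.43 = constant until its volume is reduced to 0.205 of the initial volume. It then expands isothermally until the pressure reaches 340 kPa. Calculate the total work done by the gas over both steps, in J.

V₁ = nRT₁/P₁ = 3.29×8.314×635/268 = 64.8 L.
Step 1 — Polytropic n=1.43: T₂ = T₁(V₁/V₂)^(n−1) = 635×(4.88)^0.43 = 1260 K; P₂ = P₁(V₁/V₂)^n = 2580 kPa.
W = (P₁V₁−P₂V₂)/(n−1) = (268×64.8−2580×13.3)/0.43 = -39500 J.
ΔU = nCvΔT = 3.29×12.5×(1260−635) = 25400 J.
Q = ΔU + W = -14000 J.
State after step 1: P = 2580 kPa, V = 13.3 L, T = 1260 K.
Step 2 — Isothermal: T stays 1260 K; PV = const ⇒ V₂ = 101 L, P₂ = 340 kPa.
ΔU = 0 (ideal gas, T constant).
W = nRT ln(V₂/V₁) = 3.29×8.314×1260×ln(7.60) = 69600 J.
Q = ΔU + W = 69600 J.
Net over both steps: W = 30200 J, Q = 55600 J, ΔU = 25400 J.

30200 J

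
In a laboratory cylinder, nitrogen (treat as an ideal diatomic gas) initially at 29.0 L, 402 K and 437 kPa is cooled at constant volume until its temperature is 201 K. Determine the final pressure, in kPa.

218 kPa

Isochoric: V stays 29.0 L; P/T = const ⇒ T₂ = 201 K, P₂ = 218 kPa.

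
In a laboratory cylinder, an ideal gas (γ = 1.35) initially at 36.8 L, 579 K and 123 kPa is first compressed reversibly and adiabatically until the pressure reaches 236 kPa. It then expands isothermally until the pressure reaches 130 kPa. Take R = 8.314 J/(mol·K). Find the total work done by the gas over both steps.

n = P₁V₁/(RT₁) = 123×36.8/(8.314×579) = 0.940 mol.
Step 1 — Adiabatic: T₂/T₁ = (P₂/P₁)^((γ−1)/γ) ⇒ T₂ = 579×(1.92)^0.259 = 686 K; V₂ = 22.7 L.
ΔU = nCvΔT = 0.940×23.8×(686−579) = 2380 J.
Q = 0 for an adiabatic process, so W = −ΔU = -2380 J.
State after step 1: P = 236 kPa, V = 22.7 L, T = 686 K.
Step 2 — Isothermal: T stays 686 K; PV = const ⇒ V₂ = 41.2 L, P₂ = 130 kPa.
ΔU = 0 (ideal gas, T constant).
W = nRT ln(V₂/V₁) = 0.940×8.314×686×ln(1.82) = 3200 J.
Q = ΔU + W = 3200 J.
Net over both steps: W = 816 J, Q = 3200 J, ΔU = 2380 J.

816 J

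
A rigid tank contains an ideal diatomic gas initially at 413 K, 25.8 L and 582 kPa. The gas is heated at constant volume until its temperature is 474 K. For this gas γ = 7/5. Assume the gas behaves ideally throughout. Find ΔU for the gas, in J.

n = P₁V₁/(RT₁) = 582×25.8/(8.314×413) = 4.37 mol.
Isochoric: V stays 25.8 L; P/T = const ⇒ T₂ = 474 K, P₂ = 668 kPa.
For an ideal gas ΔU = nCvΔT with Cv = (5/2)R = 20.8 J/(mol·K).
ΔU = 4.37×20.8×(474−413) = 5540 J.

5540 J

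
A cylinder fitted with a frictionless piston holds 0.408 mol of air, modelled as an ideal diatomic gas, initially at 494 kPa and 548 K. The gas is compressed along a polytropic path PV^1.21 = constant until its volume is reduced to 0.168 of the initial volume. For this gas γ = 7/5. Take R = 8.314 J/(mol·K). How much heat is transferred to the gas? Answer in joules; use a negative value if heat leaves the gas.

-1910 J

V₁ = nRT₁/P₁ = 0.408×8.314×548/494 = 3.76 L.
Polytropic n=1.21: T₂ = T₁(V₁/V₂)^(n−1) = 548×(5.95)^0.21 = 797 K; P₂ = P₁(V₁/V₂)^n = 4280 kPa.
W = (P₁V₁−P₂V₂)/(n−1) = (494×3.76−4280×0.632)/0.21 = -4020 J.
ΔU = nCvΔT = 0.408×20.8×(797−548) = 2110 J.
Q = ΔU + W = -1910 J.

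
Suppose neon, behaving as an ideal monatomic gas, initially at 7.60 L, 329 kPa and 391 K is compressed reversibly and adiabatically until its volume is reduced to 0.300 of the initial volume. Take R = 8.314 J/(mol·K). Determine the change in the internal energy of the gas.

4620 J

n = P₁V₁/(RT₁) = 329×7.60/(8.314×391) = 0.769 mol.
Adiabatic: TV^(γ−1) = const ⇒ T₂ = 391×(3.33)^0.667 = 872 K; PV^γ = const ⇒ P₂ = 2450 kPa.
For an ideal gas ΔU = nCvΔT with Cv = (3/2)R = 12.5 J/(mol·K).
ΔU = 0.769×12.5×(872−391) = 4620 J.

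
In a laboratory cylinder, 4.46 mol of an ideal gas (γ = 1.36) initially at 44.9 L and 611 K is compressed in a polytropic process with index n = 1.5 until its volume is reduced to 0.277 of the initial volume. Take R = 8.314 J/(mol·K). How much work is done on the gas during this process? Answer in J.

40800 J

P₁ = nRT₁/V₁ = 4.46×8.314×611/44.9 = 505 kPa.
Polytropic n=1.5: T₂ = T₁(V₁/V₂)^(n−1) = 611×(3.61)^0.50 = 1160 K; P₂ = P₁(V₁/V₂)^n = 3460 kPa.
W = (P₁V₁−P₂V₂)/(n−1) = (505×44.9−3460×12.4)/0.50 = -40800 J.
Work done on the gas = −W_by = 40800 J.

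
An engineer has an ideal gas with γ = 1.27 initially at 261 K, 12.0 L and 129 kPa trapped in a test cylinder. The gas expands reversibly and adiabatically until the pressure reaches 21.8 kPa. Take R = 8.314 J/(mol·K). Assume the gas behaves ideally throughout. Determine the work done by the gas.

1800 J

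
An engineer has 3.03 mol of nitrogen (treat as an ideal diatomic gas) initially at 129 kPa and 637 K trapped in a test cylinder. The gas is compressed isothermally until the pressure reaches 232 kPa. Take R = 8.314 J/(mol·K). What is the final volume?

69.2 L

V₁ = nRT₁/P₁ = 3.03×8.314×637/129 = 124 L.
Isothermal: T stays 637 K; PV = const ⇒ V₂ = 69.2 L, P₂ = 232 kPa.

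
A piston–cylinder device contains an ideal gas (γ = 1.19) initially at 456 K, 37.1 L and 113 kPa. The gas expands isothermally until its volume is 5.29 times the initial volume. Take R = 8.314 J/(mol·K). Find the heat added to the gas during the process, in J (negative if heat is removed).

n = P₁V₁/(RT₁) = 113×37.1/(8.314×456) = 1.11 mol.
Isothermal: T stays 456 K; PV = const ⇒ V₂ = 196 L, P₂ = 21.4 kPa.
ΔU = 0 (ideal gas, T constant).
W = nRT ln(V₂/V₁) = 1.11×8.314×456×ln(5.29) = 6980 J.
Q = ΔU + W = 6980 J.

6980 J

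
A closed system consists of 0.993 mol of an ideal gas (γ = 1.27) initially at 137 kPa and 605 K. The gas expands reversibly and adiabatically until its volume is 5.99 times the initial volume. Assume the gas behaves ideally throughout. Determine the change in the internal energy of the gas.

V₁ = nRT₁/P₁ = 0.993×8.314×605/137 = 36.5 L.
Adiabatic: TV^(γ−1) = const ⇒ T₂ = 605×(0.167)^0.270 = 373 K; PV^γ = const ⇒ P₂ = 14.1 kPa.
For an ideal gas ΔU = nCvΔT with Cv = R/(γ−1) = 30.8 J/(mol·K).
ΔU = 0.993×30.8×(373−605) = -7090 J.

-7090 J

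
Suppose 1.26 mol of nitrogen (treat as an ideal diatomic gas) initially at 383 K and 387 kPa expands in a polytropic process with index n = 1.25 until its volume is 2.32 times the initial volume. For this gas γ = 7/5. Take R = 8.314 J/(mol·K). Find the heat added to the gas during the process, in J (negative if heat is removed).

V₁ = nRT₁/P₁ = 1.26×8.314×383/387 = 10.4 L.
Polytropic n=1.25: T₂ = T₁(V₁/V₂)^(n−1) = 383×(0.431)^0.25 = 310 K; P₂ = P₁(V₁/V₂)^n = 135 kPa.
W = (P₁V₁−P₂V₂)/(n−1) = (387×10.4−135×24.1)/0.25 = 3040 J.
ΔU = nCvΔT = 1.26×20.8×(310−383) = -1900 J.
Q = ΔU + W = 1140 J.

1140 J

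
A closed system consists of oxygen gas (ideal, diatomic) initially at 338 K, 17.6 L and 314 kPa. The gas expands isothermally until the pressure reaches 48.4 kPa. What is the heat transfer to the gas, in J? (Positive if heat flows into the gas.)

10300 J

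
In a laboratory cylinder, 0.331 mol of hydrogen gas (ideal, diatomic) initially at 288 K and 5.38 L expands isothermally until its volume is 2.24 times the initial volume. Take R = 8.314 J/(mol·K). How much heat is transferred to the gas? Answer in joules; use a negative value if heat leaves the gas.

P₁ = nRT₁/V₁ = 0.331×8.314×288/5.38 = 147 kPa.
Isothermal: T stays 288 K; PV = const ⇒ V₂ = 12.1 L, P₂ = 65.8 kPa.
ΔU = 0 (ideal gas, T constant).
W = nRT ln(V₂/V₁) = 0.331×8.314×288×ln(2.24) = 639 J.
Q = ΔU + W = 639 J.

639 J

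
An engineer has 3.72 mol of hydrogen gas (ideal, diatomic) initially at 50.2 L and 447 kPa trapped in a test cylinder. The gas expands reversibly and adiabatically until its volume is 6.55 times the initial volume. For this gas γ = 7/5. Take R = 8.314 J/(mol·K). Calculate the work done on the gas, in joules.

T₁ = P₁V₁/(nR) = 447×50.2/(3.72×8.314) = 726 K.
Adiabatic: TV^(γ−1) = const ⇒ T₂ = 726×(0.153)^0.400 = 342 K; PV^γ = const ⇒ P₂ = 32.2 kPa.
ΔU = nCvΔT = 3.72×20.8×(342−726) = -29600 J.
Q = 0 for an adiabatic process, so W = −ΔU = 29600 J.
Work done on the gas = −W_by = -29600 J.

-29600 J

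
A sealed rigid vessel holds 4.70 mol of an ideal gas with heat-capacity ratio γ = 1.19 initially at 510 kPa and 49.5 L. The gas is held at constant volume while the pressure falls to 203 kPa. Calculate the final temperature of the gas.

257 K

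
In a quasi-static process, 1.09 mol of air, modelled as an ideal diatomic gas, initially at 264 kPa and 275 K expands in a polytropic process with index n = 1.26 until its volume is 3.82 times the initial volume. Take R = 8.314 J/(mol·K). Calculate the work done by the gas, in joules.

2820 J

V₁ = nRT₁/P₁ = 1.09×8.314×275/264 = 9.44 L.
Polytropic n=1.26: T₂ = T₁(V₁/V₂)^(n−1) = 275×(0.262)^0.26 = 194 K; P₂ = P₁(V₁/V₂)^n = 48.8 kPa.
W = (P₁V₁−P₂V₂)/(n−1) = (264×9.44−48.8×36.1)/0.26 = 2820 J.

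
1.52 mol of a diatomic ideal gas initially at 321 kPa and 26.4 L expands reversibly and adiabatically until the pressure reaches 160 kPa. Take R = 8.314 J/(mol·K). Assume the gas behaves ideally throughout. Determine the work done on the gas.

-3820 J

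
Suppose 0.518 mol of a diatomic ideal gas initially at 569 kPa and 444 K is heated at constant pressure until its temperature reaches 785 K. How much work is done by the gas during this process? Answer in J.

1470 J

V₁ = nRT₁/P₁ = 0.518×8.314×444/569 = 3.36 L.
Isobaric: P stays 569 kPa; V/T = const ⇒ T₂ = 785 K, V₂ = 5.94 L.
W = PΔV = 569×(5.94−3.36) kPa·L = 1470 J.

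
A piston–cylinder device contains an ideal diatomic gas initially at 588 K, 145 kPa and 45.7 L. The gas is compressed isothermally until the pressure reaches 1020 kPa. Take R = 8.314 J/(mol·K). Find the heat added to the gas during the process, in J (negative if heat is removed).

-12900 J

n = P₁V₁/(RT₁) = 145×45.7/(8.314×588) = 1.36 mol.
Isothermal: T stays 588 K; PV = const ⇒ V₂ = 6.50 L, P₂ = 1020 kPa.
ΔU = 0 (ideal gas, T constant).
W = nRT ln(V₂/V₁) = 1.36×8.314×588×ln(0.142) = -12900 J.
Q = ΔU + W = -12900 J.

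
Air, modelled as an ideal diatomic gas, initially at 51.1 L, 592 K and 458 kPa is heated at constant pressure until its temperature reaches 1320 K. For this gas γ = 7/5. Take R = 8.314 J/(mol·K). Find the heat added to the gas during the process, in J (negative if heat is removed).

101000 J

n = P₁V₁/(RT₁) = 458×51.1/(8.314×592) = 4.76 mol.
Isobaric: P stays 458 kPa; V/T = const ⇒ T₂ = 1320 K, V₂ = 114 L.
W = PΔV = 458×(114−51.1) kPa·L = 28800 J.
ΔU = nCvΔT = 4.76×20.8×(1320−592) = 72000 J.
Q = ΔU + W = nCpΔT = 101000 J.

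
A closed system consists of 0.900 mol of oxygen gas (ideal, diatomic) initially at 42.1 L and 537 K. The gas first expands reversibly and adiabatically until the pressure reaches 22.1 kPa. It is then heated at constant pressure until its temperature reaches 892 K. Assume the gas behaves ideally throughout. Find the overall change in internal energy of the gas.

6640 J

P₁ = nRT₁/V₁ = 0.900×8.314×537/42.1 = 95.4 kPa.
Step 1 — Adiabatic: T₂/T₁ = (P₂/P₁)^((γ−1)/γ) ⇒ T₂ = 537×(0.232)^0.286 = 354 K; V₂ = 120 L.
ΔU = nCvΔT = 0.900×20.8×(354−537) = -3430 J.
Q = 0 for an adiabatic process, so W = −ΔU = 3430 J.
State after step 1: P = 22.1 kPa, V = 120 L, T = 354 K.
Step 2 — Isobaric: P stays 22.1 kPa; V/T = const ⇒ T₂ = 892 K, V₂ = 302 L.
W = PΔV = 22.1×(302−120) kPa·L = 4030 J.
ΔU = nCvΔT = 0.900×20.8×(892−354) = 10100 J.
Q = ΔU + W = nCpΔT = 14100 J.
Net over both steps: W = 7460 J, Q = 14100 J, ΔU = 6640 J.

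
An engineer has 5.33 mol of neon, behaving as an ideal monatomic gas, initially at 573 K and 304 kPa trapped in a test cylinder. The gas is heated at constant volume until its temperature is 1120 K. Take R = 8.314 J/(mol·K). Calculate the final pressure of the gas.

594 kPa

V₁ = nRT₁/P₁ = 5.33×8.314×573/304 = 83.5 L.
Isochoric: V stays 83.5 L; P/T = const ⇒ T₂ = 1120 K, P₂ = 594 kPa.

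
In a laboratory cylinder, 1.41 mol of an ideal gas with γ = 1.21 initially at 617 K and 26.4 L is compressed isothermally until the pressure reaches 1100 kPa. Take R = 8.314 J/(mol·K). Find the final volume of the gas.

P₁ = nRT₁/V₁ = 1.41×8.314×617/26.4 = 274 kPa.
Isothermal: T stays 617 K; PV = const ⇒ V₂ = 6.58 L, P₂ = 1100 kPa.

6.58 L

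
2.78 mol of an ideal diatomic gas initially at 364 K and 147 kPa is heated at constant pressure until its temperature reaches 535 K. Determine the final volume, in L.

84.1 L

V₁ = nRT₁/P₁ = 2.78×8.314×364/147 = 57.2 L.
Isobaric: P stays 147 kPa; V/T = const ⇒ T₂ = 535 K, V₂ = 84.1 L.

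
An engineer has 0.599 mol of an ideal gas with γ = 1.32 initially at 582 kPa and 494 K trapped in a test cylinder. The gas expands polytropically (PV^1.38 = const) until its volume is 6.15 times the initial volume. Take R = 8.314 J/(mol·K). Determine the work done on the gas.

V₁ = nRT₁/P₁ = 0.599×8.314×494/582 = 4.23 L.
Polytropic n=1.38: T₂ = T₁(V₁/V₂)^(n−1) = 494×(0.163)^0.38 = 248 K; P₂ = P₁(V₁/V₂)^n = 47.5 kPa.
W = (P₁V₁−P₂V₂)/(n−1) = (582×4.23−47.5×26.0)/0.38 = 3230 J.
Work done on the gas = −W_by = -3230 J.

-3230 J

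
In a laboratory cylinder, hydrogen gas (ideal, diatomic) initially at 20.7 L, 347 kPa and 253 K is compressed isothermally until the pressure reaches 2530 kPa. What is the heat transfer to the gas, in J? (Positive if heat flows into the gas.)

n = P₁V₁/(RT₁) = 347×20.7/(8.314×253) = 3.41 mol.
Isothermal: T stays 253 K; PV = const ⇒ V₂ = 2.84 L, P₂ = 2530 kPa.
ΔU = 0 (ideal gas, T constant).
W = nRT ln(V₂/V₁) = 3.41×8.314×253×ln(0.137) = -14300 J.
Q = ΔU + W = -14300 J.

-14300 J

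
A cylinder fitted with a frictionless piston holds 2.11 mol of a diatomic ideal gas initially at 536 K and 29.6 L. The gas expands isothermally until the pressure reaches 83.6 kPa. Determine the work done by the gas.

12600 J

P₁ = nRT₁/V₁ = 2.11×8.314×536/29.6 = 318 kPa.
Isothermal: T stays 536 K; PV = const ⇒ V₂ = 112 L, P₂ = 83.6 kPa.
W = nRT ln(V₂/V₁) = 2.11×8.314×536×ln(3.80) = 12600 J.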